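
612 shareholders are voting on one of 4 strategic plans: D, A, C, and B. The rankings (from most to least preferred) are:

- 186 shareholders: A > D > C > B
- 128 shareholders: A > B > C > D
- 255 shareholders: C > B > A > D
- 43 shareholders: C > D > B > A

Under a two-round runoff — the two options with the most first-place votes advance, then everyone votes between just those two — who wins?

A

Round 1 first-place votes: D 0, A 314, C 298, B 0.
A and C advance.
Runoff: A is preferred to C by 314 voters; C by 298.
A wins the runoff.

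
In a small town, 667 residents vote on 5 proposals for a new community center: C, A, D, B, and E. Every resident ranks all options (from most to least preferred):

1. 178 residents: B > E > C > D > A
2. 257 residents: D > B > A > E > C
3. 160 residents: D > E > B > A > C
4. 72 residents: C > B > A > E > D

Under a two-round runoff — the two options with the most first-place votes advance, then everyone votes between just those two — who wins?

Round 1 first-place votes: C 72, A 0, D 417, B 178, E 0.
D and B advance.
Runoff: D is preferred to B by 417 voters; B by 250.
D wins the runoff.

D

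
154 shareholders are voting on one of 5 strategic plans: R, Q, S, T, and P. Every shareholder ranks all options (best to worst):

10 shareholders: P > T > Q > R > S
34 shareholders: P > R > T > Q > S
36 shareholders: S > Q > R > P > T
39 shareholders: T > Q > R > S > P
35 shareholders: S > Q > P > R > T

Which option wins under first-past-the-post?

First-place votes: R 0, Q 0, S 71, T 39, P 44.
S has the most first-place votes.

S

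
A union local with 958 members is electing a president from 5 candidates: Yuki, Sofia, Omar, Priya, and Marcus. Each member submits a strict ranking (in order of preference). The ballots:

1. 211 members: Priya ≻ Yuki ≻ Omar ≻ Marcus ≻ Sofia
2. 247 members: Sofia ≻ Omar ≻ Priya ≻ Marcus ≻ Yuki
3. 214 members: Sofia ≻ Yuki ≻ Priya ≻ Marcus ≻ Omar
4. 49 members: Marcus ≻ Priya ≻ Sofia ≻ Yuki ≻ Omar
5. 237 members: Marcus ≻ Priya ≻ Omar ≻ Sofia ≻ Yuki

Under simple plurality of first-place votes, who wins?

Sofia

First-place votes: Yuki 0, Sofia 461, Omar 0, Priya 211, Marcus 286.
Sofia has the most first-place votes.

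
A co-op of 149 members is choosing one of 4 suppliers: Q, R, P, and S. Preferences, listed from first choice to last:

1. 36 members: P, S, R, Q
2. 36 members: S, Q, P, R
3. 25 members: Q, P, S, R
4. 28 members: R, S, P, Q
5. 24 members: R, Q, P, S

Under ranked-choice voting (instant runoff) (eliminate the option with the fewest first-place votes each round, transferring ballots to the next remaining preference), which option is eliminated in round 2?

S

Round 1: Q 25, R 52, P 36, S 36. Eliminate Q.
Round 2: R 52, P 61, S 36. Eliminate S.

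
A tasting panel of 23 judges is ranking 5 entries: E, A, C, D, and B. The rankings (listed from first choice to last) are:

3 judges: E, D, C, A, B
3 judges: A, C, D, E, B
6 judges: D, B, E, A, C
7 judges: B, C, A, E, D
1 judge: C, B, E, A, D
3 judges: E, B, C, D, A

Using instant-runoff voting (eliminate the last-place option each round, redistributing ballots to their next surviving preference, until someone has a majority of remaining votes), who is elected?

D

Round 1: E 6, A 3, C 1, D 6, B 7. Eliminate C.
Round 2: E 6, A 3, D 6, B 8. Eliminate A.
Round 3: E 6, D 9, B 8. Eliminate E.
Round 4: D 12, B 11. D has a majority.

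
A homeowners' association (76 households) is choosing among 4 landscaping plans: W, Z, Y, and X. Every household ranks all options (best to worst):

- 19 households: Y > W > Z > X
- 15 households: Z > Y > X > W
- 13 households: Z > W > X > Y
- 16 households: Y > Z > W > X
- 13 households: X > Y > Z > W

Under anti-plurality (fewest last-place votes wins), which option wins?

Z

Last-place votes: W 28, Z 0, Y 13, X 35.
Z is ranked last by the fewest voters, so Z wins.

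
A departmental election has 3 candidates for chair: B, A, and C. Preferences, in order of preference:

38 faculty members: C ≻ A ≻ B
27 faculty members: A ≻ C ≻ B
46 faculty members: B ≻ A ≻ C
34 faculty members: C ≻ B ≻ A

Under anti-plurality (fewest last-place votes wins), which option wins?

Last-place votes: B 65, A 34, C 46.
A is ranked last by the fewest voters, so A wins.

A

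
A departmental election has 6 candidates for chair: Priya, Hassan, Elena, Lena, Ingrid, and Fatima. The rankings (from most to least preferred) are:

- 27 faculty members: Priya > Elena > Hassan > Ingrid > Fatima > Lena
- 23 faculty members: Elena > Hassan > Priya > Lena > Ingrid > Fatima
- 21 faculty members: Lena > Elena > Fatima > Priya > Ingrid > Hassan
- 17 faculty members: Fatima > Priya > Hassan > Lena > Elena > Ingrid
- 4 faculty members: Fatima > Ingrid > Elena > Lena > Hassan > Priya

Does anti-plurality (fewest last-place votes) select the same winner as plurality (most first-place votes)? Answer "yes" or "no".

no

Anti-plurality — last-place votes: Priya 4, Hassan 21, Elena 0, Lena 27, Ingrid 17, Fatima 23. Winner: Elena.
Plurality — first-place votes: Priya 27, Hassan 0, Elena 23, Lena 21, Ingrid 0, Fatima 21. Winner: Priya.
The two methods disagree.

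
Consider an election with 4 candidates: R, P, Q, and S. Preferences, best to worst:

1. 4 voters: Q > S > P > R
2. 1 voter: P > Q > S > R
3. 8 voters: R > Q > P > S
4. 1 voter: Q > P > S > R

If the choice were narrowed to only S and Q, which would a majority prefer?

Q

Voters preferring S to Q: 0; preferring Q to S: 14.
Q wins the head-to-head.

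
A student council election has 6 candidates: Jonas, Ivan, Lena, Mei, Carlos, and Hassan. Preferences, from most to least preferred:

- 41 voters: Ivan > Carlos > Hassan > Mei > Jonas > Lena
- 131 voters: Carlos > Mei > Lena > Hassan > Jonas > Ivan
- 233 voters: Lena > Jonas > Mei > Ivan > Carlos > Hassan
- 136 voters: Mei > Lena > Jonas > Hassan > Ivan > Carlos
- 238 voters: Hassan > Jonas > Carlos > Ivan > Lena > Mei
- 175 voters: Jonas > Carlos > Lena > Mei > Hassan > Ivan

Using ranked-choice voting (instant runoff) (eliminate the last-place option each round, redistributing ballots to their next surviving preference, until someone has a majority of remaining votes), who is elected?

Round 1: Jonas 175, Ivan 41, Lena 233, Mei 136, Carlos 131, Hassan 238. Eliminate Ivan.
Round 2: Jonas 175, Lena 233, Mei 136, Carlos 172, Hassan 238. Eliminate Mei.
Round 3: Jonas 175, Lena 369, Carlos 172, Hassan 238. Eliminate Carlos.
Round 4: Jonas 175, Lena 500, Hassan 279. Lena has a majority.

Lena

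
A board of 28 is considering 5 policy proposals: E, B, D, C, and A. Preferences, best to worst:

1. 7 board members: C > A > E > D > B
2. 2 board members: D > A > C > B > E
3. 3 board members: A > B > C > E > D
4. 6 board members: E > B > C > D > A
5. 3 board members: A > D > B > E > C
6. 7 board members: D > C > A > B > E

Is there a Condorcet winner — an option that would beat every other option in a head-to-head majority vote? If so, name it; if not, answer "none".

C

C vs E: 19–9 for C.
C vs B: 16–12 for C.
C vs D: 16–12 for C.
C vs A: 20–8 for C.
C beats every other option head-to-head.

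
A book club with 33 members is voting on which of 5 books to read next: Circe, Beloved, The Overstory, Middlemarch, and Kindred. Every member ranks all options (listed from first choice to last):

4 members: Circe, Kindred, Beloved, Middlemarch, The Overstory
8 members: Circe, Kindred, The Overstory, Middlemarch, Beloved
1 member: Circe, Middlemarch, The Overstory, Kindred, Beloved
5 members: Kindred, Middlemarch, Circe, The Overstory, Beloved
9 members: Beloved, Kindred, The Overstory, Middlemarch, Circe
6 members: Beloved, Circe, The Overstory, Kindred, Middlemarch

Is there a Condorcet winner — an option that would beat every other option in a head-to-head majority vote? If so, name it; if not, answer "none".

Circe

Circe vs Beloved: 18–15 for Circe.
Circe vs The Overstory: 24–9 for Circe.
Circe vs Middlemarch: 19–14 for Circe.
Circe vs Kindred: 19–14 for Circe.
Circe beats every other option head-to-head.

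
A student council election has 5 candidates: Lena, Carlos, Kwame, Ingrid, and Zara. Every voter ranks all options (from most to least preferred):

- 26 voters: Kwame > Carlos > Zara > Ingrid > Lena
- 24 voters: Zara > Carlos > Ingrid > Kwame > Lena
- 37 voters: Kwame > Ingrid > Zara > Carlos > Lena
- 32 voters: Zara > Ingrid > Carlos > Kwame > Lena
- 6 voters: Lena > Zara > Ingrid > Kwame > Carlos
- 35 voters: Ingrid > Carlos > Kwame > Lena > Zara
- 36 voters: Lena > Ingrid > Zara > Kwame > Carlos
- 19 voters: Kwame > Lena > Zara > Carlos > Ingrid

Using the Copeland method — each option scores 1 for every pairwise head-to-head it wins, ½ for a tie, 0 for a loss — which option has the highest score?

Lena: loses to Carlos, Kwame, Ingrid, and Zara → score 0.
Carlos: beats Lena; loses to Kwame, Ingrid, and Zara → score 1.
Kwame: beats Lena, Carlos, and Zara; loses to Ingrid → score 3.
Ingrid: beats Lena, Carlos, Kwame, and Zara → score 4.
Zara: beats Lena and Carlos; loses to Kwame and Ingrid → score 2.
Ingrid has the best pairwise record.

Ingrid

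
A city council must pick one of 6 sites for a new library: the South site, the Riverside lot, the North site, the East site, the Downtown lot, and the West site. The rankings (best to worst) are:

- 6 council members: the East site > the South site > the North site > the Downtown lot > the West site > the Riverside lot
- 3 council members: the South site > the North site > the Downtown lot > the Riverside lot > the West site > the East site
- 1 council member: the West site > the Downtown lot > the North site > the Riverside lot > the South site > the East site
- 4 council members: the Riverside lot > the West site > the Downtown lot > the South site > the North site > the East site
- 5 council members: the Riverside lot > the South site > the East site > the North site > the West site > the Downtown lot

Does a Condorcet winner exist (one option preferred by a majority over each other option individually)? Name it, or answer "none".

none

Checking pairwise contests:
the Riverside lot beats the South site 10–9.
the North site beats the Riverside lot 10–9.
the South site beats the North site 18–1.
the South site beats the East site 13–6.
the South site beats the Downtown lot 14–5.
the South site beats the West site 14–5.
Every option loses at least one head-to-head, so there is no Condorcet winner.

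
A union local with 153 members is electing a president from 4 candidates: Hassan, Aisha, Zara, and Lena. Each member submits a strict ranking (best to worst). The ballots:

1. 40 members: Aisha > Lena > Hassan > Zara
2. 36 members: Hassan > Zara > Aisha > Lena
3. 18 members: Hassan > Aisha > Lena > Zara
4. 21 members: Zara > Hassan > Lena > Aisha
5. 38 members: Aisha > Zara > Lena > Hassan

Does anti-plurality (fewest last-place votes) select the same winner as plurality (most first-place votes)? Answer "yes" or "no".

yes

Anti-plurality — last-place votes: Hassan 38, Aisha 21, Zara 58, Lena 36. Winner: Aisha.
Plurality — first-place votes: Hassan 54, Aisha 78, Zara 21, Lena 0. Winner: Aisha.
The two methods agree.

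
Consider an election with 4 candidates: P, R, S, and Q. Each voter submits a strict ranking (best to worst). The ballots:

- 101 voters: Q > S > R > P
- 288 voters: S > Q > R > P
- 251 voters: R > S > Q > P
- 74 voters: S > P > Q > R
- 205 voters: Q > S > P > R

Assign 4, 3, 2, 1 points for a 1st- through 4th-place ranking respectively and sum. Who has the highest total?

S

P: 101·1 + 288·1 + 251·1 + 74·3 + 205·2 = 1272
R: 101·2 + 288·2 + 251·4 + 74·1 + 205·1 = 2061
S: 101·3 + 288·4 + 251·3 + 74·4 + 205·3 = 3119
Q: 101·4 + 288·3 + 251·2 + 74·2 + 205·4 = 2738
S has the highest Borda score (3119).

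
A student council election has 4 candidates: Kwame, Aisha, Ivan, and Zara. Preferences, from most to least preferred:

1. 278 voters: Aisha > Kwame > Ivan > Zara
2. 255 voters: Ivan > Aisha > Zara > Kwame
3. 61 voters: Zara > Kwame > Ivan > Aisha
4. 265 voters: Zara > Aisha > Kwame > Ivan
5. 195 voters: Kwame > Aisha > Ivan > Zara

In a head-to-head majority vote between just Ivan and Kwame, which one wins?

Voters preferring Ivan to Kwame: 255; preferring Kwame to Ivan: 799.
Kwame wins the head-to-head.

Kwame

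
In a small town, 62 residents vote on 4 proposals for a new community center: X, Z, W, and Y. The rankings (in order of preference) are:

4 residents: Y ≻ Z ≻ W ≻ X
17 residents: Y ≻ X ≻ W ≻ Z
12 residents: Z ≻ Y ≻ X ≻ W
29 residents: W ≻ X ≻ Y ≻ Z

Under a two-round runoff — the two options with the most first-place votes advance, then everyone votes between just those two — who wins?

Y

Round 1 first-place votes: X 0, Z 12, W 29, Y 21.
W and Y advance.
Runoff: W is preferred to Y by 29 voters; Y by 33.
Y wins the runoff.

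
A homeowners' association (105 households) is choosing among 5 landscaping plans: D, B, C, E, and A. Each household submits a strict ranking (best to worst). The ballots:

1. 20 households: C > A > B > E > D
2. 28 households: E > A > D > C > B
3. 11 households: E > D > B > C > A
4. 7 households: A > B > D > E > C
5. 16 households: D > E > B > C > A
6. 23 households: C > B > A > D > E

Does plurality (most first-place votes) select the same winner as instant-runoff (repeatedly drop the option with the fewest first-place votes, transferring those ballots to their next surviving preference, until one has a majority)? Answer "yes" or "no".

Plurality — first-place votes: D 16, B 0, C 43, E 39, A 7. Winner: C.
Instant-runoff — R1 D 16, B 0, C 43, E 39, A 7 (B out); R2 D 16, C 43, E 39, A 7 (A out); R3 D 23, C 43, E 39 (D out); R4 C 43, E 62 (E winner). Winner: E.
The two methods disagree.

no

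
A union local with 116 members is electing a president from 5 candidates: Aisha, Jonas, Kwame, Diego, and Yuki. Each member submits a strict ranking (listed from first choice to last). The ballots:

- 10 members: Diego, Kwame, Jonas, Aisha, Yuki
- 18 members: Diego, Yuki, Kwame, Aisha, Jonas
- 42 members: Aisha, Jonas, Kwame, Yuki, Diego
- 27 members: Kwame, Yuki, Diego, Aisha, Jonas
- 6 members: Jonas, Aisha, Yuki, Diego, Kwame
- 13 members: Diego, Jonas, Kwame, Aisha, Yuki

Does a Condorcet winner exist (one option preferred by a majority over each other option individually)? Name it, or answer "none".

Checking pairwise contests:
Kwame beats Aisha 68–48.
Aisha beats Jonas 87–29.
Jonas beats Kwame 61–55.
Kwame beats Diego 69–47.
Aisha beats Yuki 71–45.
Every option loses at least one head-to-head, so there is no Condorcet winner.

none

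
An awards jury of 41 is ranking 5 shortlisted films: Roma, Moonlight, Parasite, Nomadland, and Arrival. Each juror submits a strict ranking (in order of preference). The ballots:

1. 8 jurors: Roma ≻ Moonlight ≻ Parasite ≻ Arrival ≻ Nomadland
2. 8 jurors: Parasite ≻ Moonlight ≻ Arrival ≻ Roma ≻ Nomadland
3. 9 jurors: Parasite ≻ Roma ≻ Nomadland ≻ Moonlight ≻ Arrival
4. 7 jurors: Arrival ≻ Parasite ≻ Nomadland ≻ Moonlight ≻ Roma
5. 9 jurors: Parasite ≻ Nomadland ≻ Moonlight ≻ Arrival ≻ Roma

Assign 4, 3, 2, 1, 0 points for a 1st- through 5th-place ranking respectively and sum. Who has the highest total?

Parasite

Roma: 8·4 + 8·1 + 9·3 + 7·0 + 9·0 = 67
Moonlight: 8·3 + 8·3 + 9·1 + 7·1 + 9·2 = 82
Parasite: 8·2 + 8·4 + 9·4 + 7·3 + 9·4 = 141
Nomadland: 8·0 + 8·0 + 9·2 + 7·2 + 9·3 = 59
Arrival: 8·1 + 8·2 + 9·0 + 7·4 + 9·1 = 61
Parasite has the highest Borda score (141).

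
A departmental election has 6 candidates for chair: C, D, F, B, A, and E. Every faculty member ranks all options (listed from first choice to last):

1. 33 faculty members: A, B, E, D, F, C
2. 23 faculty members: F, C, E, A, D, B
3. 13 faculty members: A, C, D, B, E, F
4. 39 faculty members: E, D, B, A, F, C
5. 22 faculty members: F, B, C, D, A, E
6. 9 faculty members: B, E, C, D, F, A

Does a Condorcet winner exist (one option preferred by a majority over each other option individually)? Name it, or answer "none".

none

Checking pairwise contests:
D beats C 72–67.
E beats D 104–35.
D beats F 94–45.
D beats B 75–64.
D beats A 70–69.
B beats E 77–62.
Every option loses at least one head-to-head, so there is no Condorcet winner.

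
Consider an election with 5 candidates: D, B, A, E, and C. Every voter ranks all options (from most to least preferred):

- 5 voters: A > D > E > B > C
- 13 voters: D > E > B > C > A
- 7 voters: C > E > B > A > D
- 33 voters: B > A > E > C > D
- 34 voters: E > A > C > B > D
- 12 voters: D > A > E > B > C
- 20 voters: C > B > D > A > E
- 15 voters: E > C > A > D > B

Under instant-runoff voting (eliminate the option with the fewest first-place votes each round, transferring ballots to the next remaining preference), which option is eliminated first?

A

Round 1: D 25, B 33, A 5, E 49, C 27. Eliminate A.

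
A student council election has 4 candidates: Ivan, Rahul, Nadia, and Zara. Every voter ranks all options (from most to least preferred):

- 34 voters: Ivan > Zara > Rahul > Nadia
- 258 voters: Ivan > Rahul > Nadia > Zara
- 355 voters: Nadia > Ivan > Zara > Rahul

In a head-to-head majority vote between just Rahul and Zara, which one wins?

Voters preferring Rahul to Zara: 258; preferring Zara to Rahul: 389.
Zara wins the head-to-head.

Zara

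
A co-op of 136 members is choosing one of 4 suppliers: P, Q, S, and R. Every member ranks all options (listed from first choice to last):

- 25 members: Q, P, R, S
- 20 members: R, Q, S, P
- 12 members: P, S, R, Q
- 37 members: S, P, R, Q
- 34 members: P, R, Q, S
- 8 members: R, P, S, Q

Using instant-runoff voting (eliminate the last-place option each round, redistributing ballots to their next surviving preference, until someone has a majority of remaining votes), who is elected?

Round 1: P 46, Q 25, S 37, R 28. Eliminate Q.
Round 2: P 71, S 37, R 28. P has a majority.

P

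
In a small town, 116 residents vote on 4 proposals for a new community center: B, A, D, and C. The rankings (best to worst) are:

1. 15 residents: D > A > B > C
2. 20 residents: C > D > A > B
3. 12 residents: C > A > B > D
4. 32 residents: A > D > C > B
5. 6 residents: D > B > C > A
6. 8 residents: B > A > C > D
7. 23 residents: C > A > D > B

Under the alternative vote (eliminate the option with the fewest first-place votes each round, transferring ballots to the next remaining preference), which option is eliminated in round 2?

D

Round 1: B 8, A 32, D 21, C 55. Eliminate B.
Round 2: A 40, D 21, C 55. Eliminate D.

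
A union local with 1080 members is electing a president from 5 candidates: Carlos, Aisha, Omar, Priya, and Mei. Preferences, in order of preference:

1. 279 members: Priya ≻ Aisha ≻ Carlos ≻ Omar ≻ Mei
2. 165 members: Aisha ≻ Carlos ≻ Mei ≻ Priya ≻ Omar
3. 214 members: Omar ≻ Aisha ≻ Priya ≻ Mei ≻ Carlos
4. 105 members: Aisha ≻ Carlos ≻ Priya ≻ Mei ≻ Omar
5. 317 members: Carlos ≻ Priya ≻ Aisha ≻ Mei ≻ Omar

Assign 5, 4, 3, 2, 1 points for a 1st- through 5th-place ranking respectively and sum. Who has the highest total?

Aisha

Carlos: 279·3 + 165·4 + 214·1 + 105·4 + 317·5 = 3716
Aisha: 279·4 + 165·5 + 214·4 + 105·5 + 317·3 = 4273
Omar: 279·2 + 165·1 + 214·5 + 105·1 + 317·1 = 2215
Priya: 279·5 + 165·2 + 214·3 + 105·3 + 317·4 = 3950
Mei: 279·1 + 165·3 + 214·2 + 105·2 + 317·2 = 2046
Aisha has the highest Borda score (4273).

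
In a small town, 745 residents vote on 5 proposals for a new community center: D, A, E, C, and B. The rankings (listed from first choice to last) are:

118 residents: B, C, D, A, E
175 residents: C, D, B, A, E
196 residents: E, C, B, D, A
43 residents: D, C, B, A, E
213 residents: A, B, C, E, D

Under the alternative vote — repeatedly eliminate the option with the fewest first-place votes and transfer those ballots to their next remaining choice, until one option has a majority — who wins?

Round 1: D 43, A 213, E 196, C 175, B 118. Eliminate D.
Round 2: A 213, E 196, C 218, B 118. Eliminate B.
Round 3: A 213, E 196, C 336. Eliminate E.
Round 4: A 213, C 532. C has a majority.

C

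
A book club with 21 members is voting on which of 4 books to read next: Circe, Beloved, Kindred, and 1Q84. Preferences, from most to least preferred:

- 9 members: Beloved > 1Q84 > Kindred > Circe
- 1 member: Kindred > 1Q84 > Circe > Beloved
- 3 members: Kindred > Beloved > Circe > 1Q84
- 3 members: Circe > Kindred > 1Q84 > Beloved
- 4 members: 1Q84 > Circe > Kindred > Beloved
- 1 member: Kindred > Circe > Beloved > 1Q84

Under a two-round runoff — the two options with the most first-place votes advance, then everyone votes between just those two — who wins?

Round 1 first-place votes: Circe 3, Beloved 9, Kindred 5, 1Q84 4.
Beloved and Kindred advance.
Runoff: Beloved is preferred to Kindred by 9 voters; Kindred by 12.
Kindred wins the runoff.

Kindred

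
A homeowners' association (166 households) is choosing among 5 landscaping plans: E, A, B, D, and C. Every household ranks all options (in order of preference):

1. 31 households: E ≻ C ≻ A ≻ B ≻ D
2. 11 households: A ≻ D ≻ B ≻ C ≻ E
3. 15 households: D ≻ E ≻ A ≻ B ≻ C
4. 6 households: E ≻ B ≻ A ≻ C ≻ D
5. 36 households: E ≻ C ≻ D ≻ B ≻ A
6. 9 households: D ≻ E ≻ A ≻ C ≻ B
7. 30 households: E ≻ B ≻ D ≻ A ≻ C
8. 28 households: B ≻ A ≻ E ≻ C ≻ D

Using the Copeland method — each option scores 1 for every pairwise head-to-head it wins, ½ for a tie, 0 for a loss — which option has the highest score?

E

E: beats A, B, D, and C → score 4.
A: beats C; loses to E, B, and D → score 1.
B: beats A, D, and C; loses to E → score 3.
D: beats A; loses to E, B, and C → score 1.
C: beats D; loses to E, A, and B → score 1.
E has the best pairwise record.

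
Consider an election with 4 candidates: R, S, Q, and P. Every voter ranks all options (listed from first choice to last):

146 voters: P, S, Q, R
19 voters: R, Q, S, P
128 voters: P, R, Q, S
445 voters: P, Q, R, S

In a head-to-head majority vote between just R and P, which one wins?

Voters preferring R to P: 19; preferring P to R: 719.
P wins the head-to-head.

P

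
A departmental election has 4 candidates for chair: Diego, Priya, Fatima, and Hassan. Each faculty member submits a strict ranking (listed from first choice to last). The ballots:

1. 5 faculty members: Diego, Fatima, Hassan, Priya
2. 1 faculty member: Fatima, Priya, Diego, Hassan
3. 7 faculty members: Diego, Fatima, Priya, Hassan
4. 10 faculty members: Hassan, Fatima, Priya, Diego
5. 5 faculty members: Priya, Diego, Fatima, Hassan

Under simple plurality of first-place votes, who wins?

First-place votes: Diego 12, Priya 5, Fatima 1, Hassan 10.
Diego has the most first-place votes.

Diego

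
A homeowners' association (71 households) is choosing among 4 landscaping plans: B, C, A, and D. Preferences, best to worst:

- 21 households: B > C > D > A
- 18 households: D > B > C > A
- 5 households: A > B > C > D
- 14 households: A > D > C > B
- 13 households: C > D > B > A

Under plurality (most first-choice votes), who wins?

First-place votes: B 21, C 13, A 19, D 18.
B has the most first-place votes.

B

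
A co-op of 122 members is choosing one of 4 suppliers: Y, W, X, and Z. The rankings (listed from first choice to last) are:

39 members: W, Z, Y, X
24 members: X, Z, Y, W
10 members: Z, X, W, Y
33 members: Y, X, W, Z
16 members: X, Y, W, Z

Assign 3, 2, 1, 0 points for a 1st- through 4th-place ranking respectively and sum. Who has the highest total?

X

Y: 39·1 + 24·1 + 10·0 + 33·3 + 16·2 = 194
W: 39·3 + 24·0 + 10·1 + 33·1 + 16·1 = 176
X: 39·0 + 24·3 + 10·2 + 33·2 + 16·3 = 206
Z: 39·2 + 24·2 + 10·3 + 33·0 + 16·0 = 156
X has the highest Borda score (206).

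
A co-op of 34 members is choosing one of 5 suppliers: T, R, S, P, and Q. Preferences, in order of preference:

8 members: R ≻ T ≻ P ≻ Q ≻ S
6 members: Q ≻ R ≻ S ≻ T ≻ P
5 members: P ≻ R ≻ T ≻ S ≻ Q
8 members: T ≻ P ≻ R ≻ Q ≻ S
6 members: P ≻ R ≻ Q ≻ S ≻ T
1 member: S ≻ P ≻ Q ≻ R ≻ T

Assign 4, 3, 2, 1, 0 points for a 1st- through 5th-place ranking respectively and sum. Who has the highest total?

R

T: 8·3 + 6·1 + 5·2 + 8·4 + 6·0 + 1·0 = 72
R: 8·4 + 6·3 + 5·3 + 8·2 + 6·3 + 1·1 = 100
S: 8·0 + 6·2 + 5·1 + 8·0 + 6·1 + 1·4 = 27
P: 8·2 + 6·0 + 5·4 + 8·3 + 6·4 + 1·3 = 87
Q: 8·1 + 6·4 + 5·0 + 8·1 + 6·2 + 1·2 = 54
R has the highest Borda score (100).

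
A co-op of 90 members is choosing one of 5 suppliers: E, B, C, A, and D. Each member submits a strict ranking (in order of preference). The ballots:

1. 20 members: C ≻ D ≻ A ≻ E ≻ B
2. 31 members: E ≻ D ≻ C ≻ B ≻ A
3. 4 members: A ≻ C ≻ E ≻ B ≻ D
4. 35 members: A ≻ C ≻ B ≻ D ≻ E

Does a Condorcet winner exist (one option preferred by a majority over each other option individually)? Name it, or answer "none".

C

C vs E: 59–31 for C.
C vs B: 90–0 for C.
C vs A: 51–39 for C.
C vs D: 59–31 for C.
C beats every other option head-to-head.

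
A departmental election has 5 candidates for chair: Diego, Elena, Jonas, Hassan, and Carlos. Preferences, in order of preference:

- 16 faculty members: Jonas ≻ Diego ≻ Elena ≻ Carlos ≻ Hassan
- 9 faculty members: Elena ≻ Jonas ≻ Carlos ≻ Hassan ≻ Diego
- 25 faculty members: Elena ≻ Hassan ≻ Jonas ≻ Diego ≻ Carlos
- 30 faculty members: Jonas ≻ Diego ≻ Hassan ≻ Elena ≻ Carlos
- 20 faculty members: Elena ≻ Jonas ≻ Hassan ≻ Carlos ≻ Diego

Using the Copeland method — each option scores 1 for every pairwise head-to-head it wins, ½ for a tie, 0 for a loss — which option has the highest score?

Diego: beats Carlos; loses to Elena, Jonas, and Hassan → score 1.
Elena: beats Diego, Jonas, Hassan, and Carlos → score 4.
Jonas: beats Diego, Hassan, and Carlos; loses to Elena → score 3.
Hassan: beats Diego and Carlos; loses to Elena and Jonas → score 2.
Carlos: loses to Diego, Elena, Jonas, and Hassan → score 0.
Elena has the best pairwise record.

Elena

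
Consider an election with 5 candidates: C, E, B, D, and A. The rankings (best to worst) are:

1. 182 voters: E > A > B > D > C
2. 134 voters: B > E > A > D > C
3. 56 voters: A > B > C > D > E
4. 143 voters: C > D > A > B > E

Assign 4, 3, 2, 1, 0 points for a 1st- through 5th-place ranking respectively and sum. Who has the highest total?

C: 182·0 + 134·0 + 56·2 + 143·4 = 684
E: 182·4 + 134·3 + 56·0 + 143·0 = 1130
B: 182·2 + 134·4 + 56·3 + 143·1 = 1211
D: 182·1 + 134·1 + 56·1 + 143·3 = 801
A: 182·3 + 134·2 + 56·4 + 143·2 = 1324
A has the highest Borda score (1324).

A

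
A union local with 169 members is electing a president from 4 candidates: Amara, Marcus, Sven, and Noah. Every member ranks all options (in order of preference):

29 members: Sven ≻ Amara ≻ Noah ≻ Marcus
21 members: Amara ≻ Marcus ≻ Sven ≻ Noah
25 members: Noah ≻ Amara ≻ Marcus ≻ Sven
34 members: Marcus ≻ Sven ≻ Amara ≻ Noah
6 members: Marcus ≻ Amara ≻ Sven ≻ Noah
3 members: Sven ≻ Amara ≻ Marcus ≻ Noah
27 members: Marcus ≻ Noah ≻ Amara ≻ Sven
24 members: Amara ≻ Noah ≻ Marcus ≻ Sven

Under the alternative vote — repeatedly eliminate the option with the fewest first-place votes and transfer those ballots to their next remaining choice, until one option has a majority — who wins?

Amara

Round 1: Amara 45, Marcus 67, Sven 32, Noah 25. Eliminate Noah.
Round 2: Amara 70, Marcus 67, Sven 32. Eliminate Sven.
Round 3: Amara 102, Marcus 67. Amara has a majority.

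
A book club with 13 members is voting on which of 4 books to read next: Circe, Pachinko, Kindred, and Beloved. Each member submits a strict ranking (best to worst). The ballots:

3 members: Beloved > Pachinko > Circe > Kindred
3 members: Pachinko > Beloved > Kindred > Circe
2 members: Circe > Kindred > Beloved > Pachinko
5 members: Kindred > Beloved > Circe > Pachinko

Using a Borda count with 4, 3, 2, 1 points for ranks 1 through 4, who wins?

Circe: 3·2 + 3·1 + 2·4 + 5·2 = 27
Pachinko: 3·3 + 3·4 + 2·1 + 5·1 = 28
Kindred: 3·1 + 3·2 + 2·3 + 5·4 = 35
Beloved: 3·4 + 3·3 + 2·2 + 5·3 = 40
Beloved has the highest Borda score (40).

Beloved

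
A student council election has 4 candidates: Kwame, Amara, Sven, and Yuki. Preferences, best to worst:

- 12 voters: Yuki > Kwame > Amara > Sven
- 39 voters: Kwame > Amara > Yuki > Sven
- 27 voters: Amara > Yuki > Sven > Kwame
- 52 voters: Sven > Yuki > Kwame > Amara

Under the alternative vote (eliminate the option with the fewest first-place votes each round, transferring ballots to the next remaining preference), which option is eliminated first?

Round 1: Kwame 39, Amara 27, Sven 52, Yuki 12. Eliminate Yuki.

Yuki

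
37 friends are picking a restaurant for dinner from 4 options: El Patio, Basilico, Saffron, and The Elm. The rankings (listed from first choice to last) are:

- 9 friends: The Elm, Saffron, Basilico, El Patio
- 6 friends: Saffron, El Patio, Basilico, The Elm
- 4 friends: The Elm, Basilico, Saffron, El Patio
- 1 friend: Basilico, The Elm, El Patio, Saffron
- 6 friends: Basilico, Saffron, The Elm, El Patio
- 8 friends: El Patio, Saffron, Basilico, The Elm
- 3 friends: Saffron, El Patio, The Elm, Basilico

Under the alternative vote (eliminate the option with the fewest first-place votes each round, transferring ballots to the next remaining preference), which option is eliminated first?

Round 1: El Patio 8, Basilico 7, Saffron 9, The Elm 13. Eliminate Basilico.

Basilico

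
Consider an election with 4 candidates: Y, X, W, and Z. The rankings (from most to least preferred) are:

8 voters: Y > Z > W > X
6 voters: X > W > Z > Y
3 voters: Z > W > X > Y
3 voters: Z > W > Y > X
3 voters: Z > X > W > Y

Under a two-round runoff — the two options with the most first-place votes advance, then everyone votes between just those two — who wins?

Round 1 first-place votes: Y 8, X 6, W 0, Z 9.
Z and Y advance.
Runoff: Z is preferred to Y by 15 voters; Y by 8.
Z wins the runoff.

Z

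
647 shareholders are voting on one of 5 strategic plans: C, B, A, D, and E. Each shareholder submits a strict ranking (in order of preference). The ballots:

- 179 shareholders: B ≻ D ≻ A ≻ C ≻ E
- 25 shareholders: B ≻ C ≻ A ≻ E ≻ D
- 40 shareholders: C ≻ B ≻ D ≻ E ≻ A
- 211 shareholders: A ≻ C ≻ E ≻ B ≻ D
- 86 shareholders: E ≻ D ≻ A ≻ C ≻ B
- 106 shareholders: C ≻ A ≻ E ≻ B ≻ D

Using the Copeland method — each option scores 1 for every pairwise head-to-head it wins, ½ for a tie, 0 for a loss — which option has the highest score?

C: beats B, D, and E; loses to A → score 3.
B: beats D; loses to C, A, and E → score 1.
A: beats C, B, D, and E → score 4.
D: loses to C, B, A, and E → score 0.
E: beats B and D; loses to C and A → score 2.
A has the best pairwise record.

A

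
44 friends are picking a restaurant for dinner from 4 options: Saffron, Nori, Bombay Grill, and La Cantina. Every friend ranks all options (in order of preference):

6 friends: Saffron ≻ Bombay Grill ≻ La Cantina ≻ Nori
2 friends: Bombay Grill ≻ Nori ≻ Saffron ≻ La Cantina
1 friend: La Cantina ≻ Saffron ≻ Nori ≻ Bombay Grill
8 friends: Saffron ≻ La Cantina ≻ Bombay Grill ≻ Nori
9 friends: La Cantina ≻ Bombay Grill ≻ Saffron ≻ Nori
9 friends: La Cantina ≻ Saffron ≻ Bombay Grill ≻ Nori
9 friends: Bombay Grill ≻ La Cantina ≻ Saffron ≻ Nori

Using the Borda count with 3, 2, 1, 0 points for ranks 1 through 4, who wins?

La Cantina

Saffron: 6·3 + 2·1 + 1·2 + 8·3 + 9·1 + 9·2 + 9·1 = 82
Nori: 6·0 + 2·2 + 1·1 + 8·0 + 9·0 + 9·0 + 9·0 = 5
Bombay Grill: 6·2 + 2·3 + 1·0 + 8·1 + 9·2 + 9·1 + 9·3 = 80
La Cantina: 6·1 + 2·0 + 1·3 + 8·2 + 9·3 + 9·3 + 9·2 = 97
La Cantina has the highest Borda score (97).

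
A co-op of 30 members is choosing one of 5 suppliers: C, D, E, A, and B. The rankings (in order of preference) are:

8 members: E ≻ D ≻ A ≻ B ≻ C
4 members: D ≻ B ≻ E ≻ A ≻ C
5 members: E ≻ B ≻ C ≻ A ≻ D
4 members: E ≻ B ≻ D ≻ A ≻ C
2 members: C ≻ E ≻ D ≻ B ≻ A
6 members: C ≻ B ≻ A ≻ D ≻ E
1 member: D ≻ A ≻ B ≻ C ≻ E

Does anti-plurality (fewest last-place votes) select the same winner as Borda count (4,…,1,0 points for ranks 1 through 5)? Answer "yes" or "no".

Anti-plurality — last-place votes: C 16, D 5, E 7, A 2, B 0. Winner: B.
Borda — scores: C 43, D 62, E 82, A 44, B 69. Winner: E.
The two methods disagree.

no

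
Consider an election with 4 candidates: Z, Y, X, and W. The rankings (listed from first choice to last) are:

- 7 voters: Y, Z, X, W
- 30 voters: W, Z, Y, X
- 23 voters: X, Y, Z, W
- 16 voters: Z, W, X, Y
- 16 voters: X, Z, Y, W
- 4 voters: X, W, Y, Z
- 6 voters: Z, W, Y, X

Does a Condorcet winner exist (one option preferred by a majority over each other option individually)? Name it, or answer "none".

Z vs Y: 68–34 for Z.
Z vs X: 59–43 for Z.
Z vs W: 68–34 for Z.
Z beats every other option head-to-head.

Z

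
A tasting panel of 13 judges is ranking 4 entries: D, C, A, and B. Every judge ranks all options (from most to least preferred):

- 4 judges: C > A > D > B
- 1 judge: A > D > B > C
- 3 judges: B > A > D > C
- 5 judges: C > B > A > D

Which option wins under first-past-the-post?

First-place votes: D 0, C 9, A 1, B 3.
C has the most first-place votes.

C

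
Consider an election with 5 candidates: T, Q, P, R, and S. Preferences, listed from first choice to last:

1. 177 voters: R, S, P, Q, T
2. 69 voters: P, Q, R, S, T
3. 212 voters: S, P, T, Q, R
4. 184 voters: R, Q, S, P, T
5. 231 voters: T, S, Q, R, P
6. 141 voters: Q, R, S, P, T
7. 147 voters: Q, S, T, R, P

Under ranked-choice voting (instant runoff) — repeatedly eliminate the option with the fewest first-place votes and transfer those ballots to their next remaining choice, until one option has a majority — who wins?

Round 1: T 231, Q 288, P 69, R 361, S 212. Eliminate P.
Round 2: T 231, Q 357, R 361, S 212. Eliminate S.
Round 3: T 443, Q 357, R 361. Eliminate Q.
Round 4: T 590, R 571. T has a majority.

T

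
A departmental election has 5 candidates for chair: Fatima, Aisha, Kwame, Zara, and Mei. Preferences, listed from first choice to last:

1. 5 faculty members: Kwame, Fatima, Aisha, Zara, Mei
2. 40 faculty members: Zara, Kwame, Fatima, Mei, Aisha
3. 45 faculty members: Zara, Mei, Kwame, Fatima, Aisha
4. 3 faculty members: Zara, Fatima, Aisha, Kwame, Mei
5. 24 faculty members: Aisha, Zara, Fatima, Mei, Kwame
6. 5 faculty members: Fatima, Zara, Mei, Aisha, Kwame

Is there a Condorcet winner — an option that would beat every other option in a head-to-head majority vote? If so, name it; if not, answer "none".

Zara vs Fatima: 112–10 for Zara.
Zara vs Aisha: 93–29 for Zara.
Zara vs Kwame: 117–5 for Zara.
Zara vs Mei: 122–0 for Zara.
Zara beats every other option head-to-head.

Zara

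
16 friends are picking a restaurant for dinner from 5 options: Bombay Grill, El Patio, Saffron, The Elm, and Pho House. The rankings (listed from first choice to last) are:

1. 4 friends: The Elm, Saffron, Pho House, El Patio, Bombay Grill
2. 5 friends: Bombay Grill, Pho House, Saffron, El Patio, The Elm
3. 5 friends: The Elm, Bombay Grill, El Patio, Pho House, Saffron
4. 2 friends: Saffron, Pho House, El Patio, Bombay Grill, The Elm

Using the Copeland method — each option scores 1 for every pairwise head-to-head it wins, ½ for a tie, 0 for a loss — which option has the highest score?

The Elm

Bombay Grill: beats El Patio, Saffron, and Pho House; loses to The Elm → score 3.
El Patio: loses to Bombay Grill, Saffron, The Elm, and Pho House → score 0.
Saffron: beats El Patio; loses to Bombay Grill, The Elm, and Pho House → score 1.
The Elm: beats Bombay Grill, El Patio, Saffron, and Pho House → score 4.
Pho House: beats El Patio and Saffron; loses to Bombay Grill and The Elm → score 2.
The Elm has the best pairwise record.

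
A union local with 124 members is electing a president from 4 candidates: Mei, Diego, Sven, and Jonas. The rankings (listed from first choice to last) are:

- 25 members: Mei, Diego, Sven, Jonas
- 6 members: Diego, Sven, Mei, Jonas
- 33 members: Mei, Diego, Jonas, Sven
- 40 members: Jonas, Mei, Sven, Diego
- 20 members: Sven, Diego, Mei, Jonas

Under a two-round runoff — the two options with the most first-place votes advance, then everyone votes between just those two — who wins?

Round 1 first-place votes: Mei 58, Diego 6, Sven 20, Jonas 40.
Mei and Jonas advance.
Runoff: Mei is preferred to Jonas by 84 voters; Jonas by 40.
Mei wins the runoff.

Mei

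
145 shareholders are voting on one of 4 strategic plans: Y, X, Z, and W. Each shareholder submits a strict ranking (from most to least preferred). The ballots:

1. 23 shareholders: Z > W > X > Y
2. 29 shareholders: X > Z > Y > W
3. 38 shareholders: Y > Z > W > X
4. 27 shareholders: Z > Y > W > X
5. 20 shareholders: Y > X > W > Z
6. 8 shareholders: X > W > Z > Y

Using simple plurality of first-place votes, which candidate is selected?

Y

First-place votes: Y 58, X 37, Z 50, W 0.
Y has the most first-place votes.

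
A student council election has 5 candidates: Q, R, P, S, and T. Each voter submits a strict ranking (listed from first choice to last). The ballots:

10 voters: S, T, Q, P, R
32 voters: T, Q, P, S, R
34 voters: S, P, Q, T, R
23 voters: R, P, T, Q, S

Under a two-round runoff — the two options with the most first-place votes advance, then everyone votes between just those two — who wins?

Round 1 first-place votes: Q 0, R 23, P 0, S 44, T 32.
S and T advance.
Runoff: S is preferred to T by 44 voters; T by 55.
T wins the runoff.

T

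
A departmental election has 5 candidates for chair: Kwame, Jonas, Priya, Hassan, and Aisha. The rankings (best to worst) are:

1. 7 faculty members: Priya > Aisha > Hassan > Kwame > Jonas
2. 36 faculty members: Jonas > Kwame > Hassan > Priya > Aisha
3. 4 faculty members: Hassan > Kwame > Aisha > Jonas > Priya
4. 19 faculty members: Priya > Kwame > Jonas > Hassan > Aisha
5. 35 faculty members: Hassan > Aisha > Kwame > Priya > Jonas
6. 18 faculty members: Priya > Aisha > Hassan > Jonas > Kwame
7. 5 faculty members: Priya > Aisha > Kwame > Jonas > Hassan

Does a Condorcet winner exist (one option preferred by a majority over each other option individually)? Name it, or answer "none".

Hassan vs Kwame: 64–60 for Hassan.
Hassan vs Jonas: 64–60 for Hassan.
Hassan vs Priya: 75–49 for Hassan.
Hassan vs Aisha: 94–30 for Hassan.
Hassan beats every other option head-to-head.

Hassan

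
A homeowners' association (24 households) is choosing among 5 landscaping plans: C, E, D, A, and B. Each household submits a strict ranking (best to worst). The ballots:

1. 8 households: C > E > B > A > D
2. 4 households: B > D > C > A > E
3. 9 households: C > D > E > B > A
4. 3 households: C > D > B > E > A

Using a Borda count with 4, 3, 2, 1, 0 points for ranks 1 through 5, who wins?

C

C: 8·4 + 4·2 + 9·4 + 3·4 = 88
E: 8·3 + 4·0 + 9·2 + 3·1 = 45
D: 8·0 + 4·3 + 9·3 + 3·3 = 48
A: 8·1 + 4·1 + 9·0 + 3·0 = 12
B: 8·2 + 4·4 + 9·1 + 3·2 = 47
C has the highest Borda score (88).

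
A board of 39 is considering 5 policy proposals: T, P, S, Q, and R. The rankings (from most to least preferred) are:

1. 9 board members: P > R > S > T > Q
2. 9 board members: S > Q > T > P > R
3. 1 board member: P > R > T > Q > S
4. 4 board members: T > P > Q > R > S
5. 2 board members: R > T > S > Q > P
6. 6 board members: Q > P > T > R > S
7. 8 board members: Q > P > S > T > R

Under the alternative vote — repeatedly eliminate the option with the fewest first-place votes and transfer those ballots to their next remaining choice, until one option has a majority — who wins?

Q

Round 1: T 4, P 10, S 9, Q 14, R 2. Eliminate R.
Round 2: T 6, P 10, S 9, Q 14. Eliminate T.
Round 3: P 14, S 11, Q 14. Eliminate S.
Round 4: P 14, Q 25. Q has a majority.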